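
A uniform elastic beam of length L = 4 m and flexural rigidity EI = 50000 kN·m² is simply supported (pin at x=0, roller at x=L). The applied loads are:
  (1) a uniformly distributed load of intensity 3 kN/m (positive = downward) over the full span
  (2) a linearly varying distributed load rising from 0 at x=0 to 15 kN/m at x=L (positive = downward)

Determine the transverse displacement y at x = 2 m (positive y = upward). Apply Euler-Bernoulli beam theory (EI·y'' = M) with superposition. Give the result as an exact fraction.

Load 1 — uniform load w=3 kN/m over full span:
  y_1 = -wx(L³-2Lx²+x³)/(24EI) = -3·2·(4³-2·4·2²+2³)/(24·50000) = -1/5000 m
Load 2 — triangular load w₀=15 kN/m (0→w₀ over full span):
  y_2 = -w₀x(7L⁴-10L²x²+3x⁴)/(360LEI) = -15·2·(7·4⁴-10·4²·2²+3·2⁴)/(360·4·50000) = -1/2000 m
Superposition: y = Σ y_i = -7/10000 m ≈ -0.000700 m

y(2) = -7/10000 m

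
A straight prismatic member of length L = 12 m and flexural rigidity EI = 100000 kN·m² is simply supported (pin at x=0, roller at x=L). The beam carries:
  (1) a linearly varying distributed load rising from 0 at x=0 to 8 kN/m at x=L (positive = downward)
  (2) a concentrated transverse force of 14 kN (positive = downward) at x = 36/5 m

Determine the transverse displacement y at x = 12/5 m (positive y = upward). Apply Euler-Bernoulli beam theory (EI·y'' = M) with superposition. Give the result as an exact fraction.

y(12/5) = -423216/48828125 m

Load 1 — triangular load w₀=8 kN/m (0→w₀ over full span):
  y_1 = -w₀x(7L⁴-10L²x²+3x⁴)/(360LEI) = -8·(12/5)·(7·12⁴-10·12²·(12/5)²+3·(12/5)⁴)/(360·12·100000) = -297216/48828125 m
Load 2 — point force P=14 kN at a=36/5 m (b=L-a=24/5):
  y_2 = -Pbx(L²-b²-x²)/(6LEI)  [x≤a] = -14·(24/5)·(12/5)·(12²-(24/5)²-(12/5)²)/(6·12·100000) = -1008/390625 m
Superposition: y = Σ y_i = -423216/48828125 m ≈ -0.008667 m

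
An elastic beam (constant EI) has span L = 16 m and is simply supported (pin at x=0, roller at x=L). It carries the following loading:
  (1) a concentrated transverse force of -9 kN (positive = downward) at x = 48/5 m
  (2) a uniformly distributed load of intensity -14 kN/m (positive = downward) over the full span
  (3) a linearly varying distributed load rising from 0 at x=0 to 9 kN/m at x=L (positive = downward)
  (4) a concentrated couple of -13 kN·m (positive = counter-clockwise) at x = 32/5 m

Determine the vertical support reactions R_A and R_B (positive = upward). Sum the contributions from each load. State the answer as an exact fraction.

Load 1 — point force P=-9 kN at a=48/5 m (b=L-a=32/5):
  R_A = Pb/L = (-9)·(32/5)/16 = -18/5 kN
  R_B = Pa/L = (-9)·(48/5)/16 = -27/5 kN
Load 2 — uniform load w=-14 kN/m over full span:
  R_A = wL/2 = (-14)·16/2 = -112 kN
  R_B = wL/2 = (-14)·16/2 = -112 kN
Load 3 — triangular load w₀=9 kN/m (0→w₀ over full span):
  R_A = w₀L/6 = 9·16/6 = 24 kN
  R_B = w₀L/3 = 9·16/3 = 48 kN
Load 4 — applied couple M₀=-13 kN·m at a=32/5 m (b=L-a=48/5):
  R_A = M₀/L = (-13)/16 = -13/16 kN
  R_B = -M₀/L = -(-13)/16 = 13/16 kN
Superposition: R_A = -7393/80 kN, R_B = -5487/80 kN

R_A = -7393/80 kN, R_B = -5487/80 kN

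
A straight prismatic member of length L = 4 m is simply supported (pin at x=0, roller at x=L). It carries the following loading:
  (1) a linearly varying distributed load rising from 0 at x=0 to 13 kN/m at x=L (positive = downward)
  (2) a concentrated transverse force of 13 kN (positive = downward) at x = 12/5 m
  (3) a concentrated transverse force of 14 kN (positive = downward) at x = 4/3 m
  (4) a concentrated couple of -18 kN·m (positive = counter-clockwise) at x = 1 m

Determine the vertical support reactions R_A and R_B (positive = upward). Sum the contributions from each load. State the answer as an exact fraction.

R_A = 187/10 kN, R_B = 343/10 kN

Load 1 — triangular load w₀=13 kN/m (0→w₀ over full span):
  R_A = w₀L/6 = 13·4/6 = 26/3 kN
  R_B = w₀L/3 = 13·4/3 = 52/3 kN
Load 2 — point force P=13 kN at a=12/5 m (b=L-a=8/5):
  R_A = Pb/L = 13·(8/5)/4 = 26/5 kN
  R_B = Pa/L = 13·(12/5)/4 = 39/5 kN
Load 3 — point force P=14 kN at a=4/3 m (b=L-a=8/3):
  R_A = Pb/L = 14·(8/3)/4 = 28/3 kN
  R_B = Pa/L = 14·(4/3)/4 = 14/3 kN
Load 4 — applied couple M₀=-18 kN·m at a=1 m (b=L-a=3):
  R_A = M₀/L = (-18)/4 = -9/2 kN
  R_B = -M₀/L = -(-18)/4 = 9/2 kN
Superposition: R_A = 187/10 kN, R_B = 343/10 kN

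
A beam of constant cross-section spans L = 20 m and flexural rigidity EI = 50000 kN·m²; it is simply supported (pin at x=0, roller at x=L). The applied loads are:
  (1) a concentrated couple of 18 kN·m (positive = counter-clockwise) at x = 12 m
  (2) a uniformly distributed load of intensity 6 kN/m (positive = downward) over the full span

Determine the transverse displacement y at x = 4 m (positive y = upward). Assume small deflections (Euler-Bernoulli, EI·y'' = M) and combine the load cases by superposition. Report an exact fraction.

Load 1 — applied couple M₀=18 kN·m at a=12 m (b=L-a=8):
  y_1 = (M₀x³/(6L)+C₁x)/EI  [x≤a] with C₁=M₀(3b²-L²)/(6L)=-156/5 = (18·4³/(6·20)+(-156/5)·4)/50000 = -36/15625 m
Load 2 — uniform load w=6 kN/m over full span:
  y_2 = -wx(L³-2Lx²+x³)/(24EI) = -6·4·(20³-2·20·4²+4³)/(24·50000) = -464/3125 m
Superposition: y = Σ y_i = -2356/15625 m ≈ -0.150784 m

y(4) = -2356/15625 m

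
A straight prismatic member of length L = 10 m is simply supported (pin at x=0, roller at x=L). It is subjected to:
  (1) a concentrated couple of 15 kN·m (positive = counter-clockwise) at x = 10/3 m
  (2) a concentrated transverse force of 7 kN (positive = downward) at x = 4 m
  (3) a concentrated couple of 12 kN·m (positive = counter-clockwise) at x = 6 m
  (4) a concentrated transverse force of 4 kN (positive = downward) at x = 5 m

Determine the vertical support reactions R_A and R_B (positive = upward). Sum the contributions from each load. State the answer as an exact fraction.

R_A = 89/10 kN, R_B = 21/10 kN

Load 1 — applied couple M₀=15 kN·m at a=10/3 m (b=L-a=20/3):
  R_A = M₀/L = 15/10 = 3/2 kN
  R_B = -M₀/L = -15/10 = -3/2 kN
Load 2 — point force P=7 kN at a=4 m (b=L-a=6):
  R_A = Pb/L = 7·6/10 = 21/5 kN
  R_B = Pa/L = 7·4/10 = 14/5 kN
Load 3 — applied couple M₀=12 kN·m at a=6 m (b=L-a=4):
  R_A = M₀/L = 12/10 = 6/5 kN
  R_B = -M₀/L = -12/10 = -6/5 kN
Load 4 — point force P=4 kN at a=5 m (b=L-a=5):
  R_A = Pb/L = 4·5/10 = 2 kN
  R_B = Pa/L = 4·5/10 = 2 kN
Superposition: R_A = 89/10 kN, R_B = 21/10 kN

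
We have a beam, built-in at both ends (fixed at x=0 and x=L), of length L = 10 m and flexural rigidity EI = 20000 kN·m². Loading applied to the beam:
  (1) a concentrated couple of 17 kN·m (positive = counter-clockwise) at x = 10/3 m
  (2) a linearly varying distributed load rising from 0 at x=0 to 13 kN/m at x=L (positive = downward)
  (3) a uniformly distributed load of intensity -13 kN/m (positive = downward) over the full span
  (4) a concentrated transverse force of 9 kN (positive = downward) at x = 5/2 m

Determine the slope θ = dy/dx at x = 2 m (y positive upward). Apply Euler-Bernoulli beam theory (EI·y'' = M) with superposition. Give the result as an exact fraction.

Load 1 — applied couple M₀=17 kN·m at a=10/3 m (b=L-a=20/3):
  θ_1 = (R_Ax²/2 - M_Ax)/EI  [x≤a] with R_A=34/15, M_A=0 = ((34/15)·2²/2 - 0·2)/20000 = 17/75000 rad
Load 2 — triangular load w₀=13 kN/m (0→w₀ over full span):
  θ_2 = -w₀(2x(L-x)(L-2x)(x+2L)+x²(L-x)²)/(120LEI) = -13·(2·2·(10-2)·(10-2·2)·(2+2·10)+2²·(10-2)²)/(120·10·20000) = -91/37500 rad
Load 3 — uniform load w=-13 kN/m over full span:
  θ_3 = -wx(L-x)(L-2x)/(12EI) = -(-13)·2·(10-2)·(10-2·2)/(12·20000) = 13/2500 rad
Load 4 — point force P=9 kN at a=5/2 m (b=L-a=15/2):
  θ_4 = -Pb²x(2aL-(3a+b)x)/(2L³EI)  [x≤a] = -9·(15/2)²·2·(2·(5/2)·10-(3·(5/2)+(15/2))·2)/(2·10³·20000) = -81/160000 rad
Superposition: θ = Σ θ_i = 399/160000 rad ≈ 0.002494 rad

θ(2) = 399/160000 rad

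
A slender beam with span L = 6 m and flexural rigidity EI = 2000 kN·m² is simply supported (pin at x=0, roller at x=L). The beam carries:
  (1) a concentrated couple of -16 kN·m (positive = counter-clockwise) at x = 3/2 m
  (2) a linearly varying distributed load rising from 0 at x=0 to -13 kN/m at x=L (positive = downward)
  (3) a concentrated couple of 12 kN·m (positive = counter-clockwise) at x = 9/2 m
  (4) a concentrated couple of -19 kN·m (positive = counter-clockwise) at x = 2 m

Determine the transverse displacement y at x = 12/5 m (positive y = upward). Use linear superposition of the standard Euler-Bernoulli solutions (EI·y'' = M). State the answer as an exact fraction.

Load 1 — applied couple M₀=-16 kN·m at a=3/2 m (b=L-a=9/2):
  y_1 = (M₀x³/(6L)-M₀(x-a)²/2+C₁x)/EI  [x>a] with C₁=M₀(3b²-L²)/(6L)=-11 = ((-16)·(12/5)³/(6·6)-(-16)·((12/5)-(3/2))²/2+(-11)·(12/5))/2000 = -1629/125000 m
Load 2 — triangular load w₀=-13 kN/m (0→w₀ over full span):
  y_2 = -w₀x(7L⁴-10L²x²+3x⁴)/(360LEI) = -(-13)·(12/5)·(7·6⁴-10·6²·(12/5)²+3·(12/5)⁴)/(360·6·2000) = 400491/7812500 m
Load 3 — applied couple M₀=12 kN·m at a=9/2 m (b=L-a=3/2):
  y_3 = (M₀x³/(6L)+C₁x)/EI  [x≤a] with C₁=M₀(3b²-L²)/(6L)=-39/4 = (12·(12/5)³/(6·6)+(-39/4)·(12/5))/2000 = -2349/250000 m
Load 4 — applied couple M₀=-19 kN·m at a=2 m (b=L-a=4):
  y_4 = (M₀x³/(6L)-M₀(x-a)²/2+C₁x)/EI  [x>a] with C₁=M₀(3b²-L²)/(6L)=-19/3 = ((-19)·(12/5)³/(6·6)-(-19)·((12/5)-2)²/2+(-19/3)·(12/5))/2000 = -1311/125000 m
Superposition: y = Σ y_i = 573339/31250000 m ≈ 0.018347 m

y(12/5) = 573339/31250000 m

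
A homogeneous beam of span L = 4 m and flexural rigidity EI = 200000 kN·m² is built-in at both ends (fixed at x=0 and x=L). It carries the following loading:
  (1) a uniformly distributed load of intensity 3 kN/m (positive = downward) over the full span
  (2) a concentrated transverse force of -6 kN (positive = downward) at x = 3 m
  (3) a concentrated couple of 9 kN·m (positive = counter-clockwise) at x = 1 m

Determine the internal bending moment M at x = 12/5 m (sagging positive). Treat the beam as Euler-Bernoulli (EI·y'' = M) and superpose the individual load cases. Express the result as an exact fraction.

M(12/5) = -241/400 kN·m

Load 1 — uniform load w=3 kN/m over full span:
  M_1 = wLx/2 - wL²/12 - wx²/2 = 3·4·(12/5)/2 - 3·4²/12 - 3·(12/5)²/2 = 44/25 kN·m
Load 2 — point force P=-6 kN at a=3 m (b=L-a=1):
  M_2 = Pb²(3a+b)x/L³ - Pab²/L²  [x≤a] = (-6)·1²·(3·3+1)·(12/5)/4³ - (-6)·3·1²/4² = -9/8 kN·m
Load 3 — applied couple M₀=9 kN·m at a=1 m (b=L-a=3):
  M_3 = R_Ax - M_A - M₀  [x>a] with R_A=81/32, M_A=-27/16 = (81/32)·(12/5) - (-27/16) - 9 = -99/80 kN·m
Superposition: M = Σ M_i = -241/400 kN·m ≈ -0.602500 kN·m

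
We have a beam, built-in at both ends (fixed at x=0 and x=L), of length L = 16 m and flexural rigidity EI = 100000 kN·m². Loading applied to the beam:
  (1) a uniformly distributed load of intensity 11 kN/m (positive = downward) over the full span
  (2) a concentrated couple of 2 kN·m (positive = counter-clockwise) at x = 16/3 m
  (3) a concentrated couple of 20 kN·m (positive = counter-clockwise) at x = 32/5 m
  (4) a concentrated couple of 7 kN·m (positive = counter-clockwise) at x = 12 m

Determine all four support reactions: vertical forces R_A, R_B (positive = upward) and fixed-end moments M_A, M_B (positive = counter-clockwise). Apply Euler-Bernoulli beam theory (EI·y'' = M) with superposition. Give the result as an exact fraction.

R_A = 173681/1920 kN, M_A = 57421/240 kN·m, R_B = 164239/1920 kN, M_B = -18313/80 kN·m

Load 1 — uniform load w=11 kN/m over full span:
  R_A = wL/2 = 11·16/2 = 88 kN
  M_A = wL²/12 = 11·16²/12 = 704/3 kN·m
  R_B = wL/2 = 11·16/2 = 88 kN
  M_B = -wL²/12 = -11·16²/12 = -704/3 kN·m
Load 2 — applied couple M₀=2 kN·m at a=16/3 m (b=L-a=32/3):
  R_A = 6M₀ab/L³ = 6·2·(16/3)·(32/3)/16³ = 1/6 kN
  M_A = M₀b(2a-b)/L² = 2·(32/3)·(2·(16/3)-(32/3))/16² = 0 kN·m
  R_B = -6M₀ab/L³ = -6·2·(16/3)·(32/3)/16³ = -1/6 kN
  M_B = M₀a(2b-a)/L² = 2·(16/3)·(2·(32/3)-(16/3))/16² = 2/3 kN·m
Load 3 — applied couple M₀=20 kN·m at a=32/5 m (b=L-a=48/5):
  R_A = 6M₀ab/L³ = 6·20·(32/5)·(48/5)/16³ = 9/5 kN
  M_A = M₀b(2a-b)/L² = 20·(48/5)·(2·(32/5)-(48/5))/16² = 12/5 kN·m
  R_B = -6M₀ab/L³ = -6·20·(32/5)·(48/5)/16³ = -9/5 kN
  M_B = M₀a(2b-a)/L² = 20·(32/5)·(2·(48/5)-(32/5))/16² = 32/5 kN·m
Load 4 — applied couple M₀=7 kN·m at a=12 m (b=L-a=4):
  R_A = 6M₀ab/L³ = 6·7·12·4/16³ = 63/128 kN
  M_A = M₀b(2a-b)/L² = 7·4·(2·12-4)/16² = 35/16 kN·m
  R_B = -6M₀ab/L³ = -6·7·12·4/16³ = -63/128 kN
  M_B = M₀a(2b-a)/L² = 7·12·(2·4-12)/16² = -21/16 kN·m
Superposition: R_A = 173681/1920 kN, M_A = 57421/240 kN·m, R_B = 164239/1920 kN, M_B = -18313/80 kN·m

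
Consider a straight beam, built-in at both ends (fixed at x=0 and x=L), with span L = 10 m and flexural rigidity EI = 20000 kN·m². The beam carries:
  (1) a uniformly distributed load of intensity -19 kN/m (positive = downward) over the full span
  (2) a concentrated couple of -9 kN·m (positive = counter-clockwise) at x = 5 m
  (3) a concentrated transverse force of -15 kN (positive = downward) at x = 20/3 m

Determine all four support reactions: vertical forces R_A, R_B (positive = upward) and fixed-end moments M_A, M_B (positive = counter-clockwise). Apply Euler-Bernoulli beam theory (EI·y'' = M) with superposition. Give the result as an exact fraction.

R_A = -18043/180 kN, M_A = -6181/36 kN·m, R_B = -18857/180 kN, M_B = 6419/36 kN·m

Load 1 — uniform load w=-19 kN/m over full span:
  R_A = wL/2 = (-19)·10/2 = -95 kN
  M_A = wL²/12 = (-19)·10²/12 = -475/3 kN·m
  R_B = wL/2 = (-19)·10/2 = -95 kN
  M_B = -wL²/12 = -(-19)·10²/12 = 475/3 kN·m
Load 2 — applied couple M₀=-9 kN·m at a=5 m (b=L-a=5):
  R_A = 6M₀ab/L³ = 6·(-9)·5·5/10³ = -27/20 kN
  M_A = M₀b(2a-b)/L² = (-9)·5·(2·5-5)/10² = -9/4 kN·m
  R_B = -6M₀ab/L³ = -6·(-9)·5·5/10³ = 27/20 kN
  M_B = M₀a(2b-a)/L² = (-9)·5·(2·5-5)/10² = -9/4 kN·m
Load 3 — point force P=-15 kN at a=20/3 m (b=L-a=10/3):
  R_A = Pb²(3a+b)/L³ = (-15)·(10/3)²·(3·(20/3)+(10/3))/10³ = -35/9 kN
  M_A = Pab²/L² = (-15)·(20/3)·(10/3)²/10² = -100/9 kN·m
  R_B = Pa²(a+3b)/L³ = (-15)·(20/3)²·((20/3)+3·(10/3))/10³ = -100/9 kN
  M_B = -Pa²b/L² = -(-15)·(20/3)²·(10/3)/10² = 200/9 kN·m
Superposition: R_A = -18043/180 kN, M_A = -6181/36 kN·m, R_B = -18857/180 kN, M_B = 6419/36 kN·m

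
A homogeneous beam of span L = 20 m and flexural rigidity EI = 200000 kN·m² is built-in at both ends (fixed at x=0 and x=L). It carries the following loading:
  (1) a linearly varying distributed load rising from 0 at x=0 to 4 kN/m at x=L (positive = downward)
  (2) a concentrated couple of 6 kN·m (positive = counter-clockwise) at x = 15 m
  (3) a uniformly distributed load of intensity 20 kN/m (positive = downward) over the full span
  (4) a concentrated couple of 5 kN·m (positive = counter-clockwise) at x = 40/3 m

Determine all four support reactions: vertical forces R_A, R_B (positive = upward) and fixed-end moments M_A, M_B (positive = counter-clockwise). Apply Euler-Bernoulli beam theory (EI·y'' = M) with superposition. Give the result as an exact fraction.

Load 1 — triangular load w₀=4 kN/m (0→w₀ over full span):
  R_A = 3w₀L/20 = 3·4·20/20 = 12 kN
  M_A = w₀L²/30 = 4·20²/30 = 160/3 kN·m
  R_B = 7w₀L/20 = 7·4·20/20 = 28 kN
  M_B = -w₀L²/20 = -4·20²/20 = -80 kN·m
Load 2 — applied couple M₀=6 kN·m at a=15 m (b=L-a=5):
  R_A = 6M₀ab/L³ = 6·6·15·5/20³ = 27/80 kN
  M_A = M₀b(2a-b)/L² = 6·5·(2·15-5)/20² = 15/8 kN·m
  R_B = -6M₀ab/L³ = -6·6·15·5/20³ = -27/80 kN
  M_B = M₀a(2b-a)/L² = 6·15·(2·5-15)/20² = -9/8 kN·m
Load 3 — uniform load w=20 kN/m over full span:
  R_A = wL/2 = 20·20/2 = 200 kN
  M_A = wL²/12 = 20·20²/12 = 2000/3 kN·m
  R_B = wL/2 = 20·20/2 = 200 kN
  M_B = -wL²/12 = -20·20²/12 = -2000/3 kN·m
Load 4 — applied couple M₀=5 kN·m at a=40/3 m (b=L-a=20/3):
  R_A = 6M₀ab/L³ = 6·5·(40/3)·(20/3)/20³ = 1/3 kN
  M_A = M₀b(2a-b)/L² = 5·(20/3)·(2·(40/3)-(20/3))/20² = 5/3 kN·m
  R_B = -6M₀ab/L³ = -6·5·(40/3)·(20/3)/20³ = -1/3 kN
  M_B = M₀a(2b-a)/L² = 5·(40/3)·(2·(20/3)-(40/3))/20² = 0 kN·m
Superposition: R_A = 51041/240 kN, M_A = 17365/24 kN·m, R_B = 54559/240 kN, M_B = -17947/24 kN·m

R_A = 51041/240 kN, M_A = 17365/24 kN·m, R_B = 54559/240 kN, M_B = -17947/24 kN·m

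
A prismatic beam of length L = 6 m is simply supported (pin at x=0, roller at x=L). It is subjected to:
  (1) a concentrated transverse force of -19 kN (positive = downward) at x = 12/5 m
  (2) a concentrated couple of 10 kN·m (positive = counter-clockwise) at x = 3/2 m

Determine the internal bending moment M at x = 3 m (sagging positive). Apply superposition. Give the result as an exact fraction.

Load 1 — point force P=-19 kN at a=12/5 m (b=L-a=18/5):
  M_1 = Pa(L-x)/L  [x>a] = (-19)·(12/5)·(6-3)/6 = -114/5 kN·m
Load 2 — applied couple M₀=10 kN·m at a=3/2 m (b=L-a=9/2):
  M_2 = M₀x/L - M₀  [x>a] = 10·3/6 - 10 = -5 kN·m
Superposition: M = Σ M_i = -139/5 kN·m ≈ -27.800000 kN·m

M(3) = -139/5 kN·m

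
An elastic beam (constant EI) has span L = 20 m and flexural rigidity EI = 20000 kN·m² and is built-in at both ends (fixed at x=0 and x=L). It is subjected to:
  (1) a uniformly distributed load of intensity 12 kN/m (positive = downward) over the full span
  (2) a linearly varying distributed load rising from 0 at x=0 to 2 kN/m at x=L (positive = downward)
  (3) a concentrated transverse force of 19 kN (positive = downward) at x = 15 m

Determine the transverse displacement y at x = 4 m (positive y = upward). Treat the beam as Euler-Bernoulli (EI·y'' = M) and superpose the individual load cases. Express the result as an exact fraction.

y(4) = -115451/1000000 m

Load 1 — uniform load w=12 kN/m over full span:
  y_1 = -wx²(L-x)²/(24EI) = -12·4²·(20-4)²/(24·20000) = -64/625 m
Load 2 — triangular load w₀=2 kN/m (0→w₀ over full span):
  y_2 = -w₀x²(L-x)²(x+2L)/(120LEI) = -2·4²·(20-4)²·(4+2·20)/(120·20·20000) = -352/46875 m
Load 3 — point force P=19 kN at a=15 m (b=L-a=5):
  y_3 = -Pb²x²(3aL-(3a+b)x)/(6L³EI)  [x≤a] = -19·5²·4²·(3·15·20-(3·15+5)·4)/(6·20³·20000) = -133/24000 m
Superposition: y = Σ y_i = -115451/1000000 m ≈ -0.115451 m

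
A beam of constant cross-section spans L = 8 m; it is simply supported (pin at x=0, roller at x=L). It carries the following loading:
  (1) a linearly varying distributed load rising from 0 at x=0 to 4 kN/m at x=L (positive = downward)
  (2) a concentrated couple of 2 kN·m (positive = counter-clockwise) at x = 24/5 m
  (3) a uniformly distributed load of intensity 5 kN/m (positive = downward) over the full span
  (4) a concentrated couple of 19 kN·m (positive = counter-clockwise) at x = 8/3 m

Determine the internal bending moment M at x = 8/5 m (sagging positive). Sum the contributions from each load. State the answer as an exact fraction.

Load 1 — triangular load w₀=4 kN/m (0→w₀ over full span):
  M_1 = w₀Lx/6 - w₀x³/(6L) = 4·8·(8/5)/6 - 4·(8/5)³/(6·8) = 1024/125 kN·m
Load 2 — applied couple M₀=2 kN·m at a=24/5 m (b=L-a=16/5):
  M_2 = M₀x/L  [x≤a] = 2·(8/5)/8 = 2/5 kN·m
Load 3 — uniform load w=5 kN/m over full span:
  M_3 = wx(L-x)/2 = 5·(8/5)·(8-(8/5))/2 = 128/5 kN·m
Load 4 — applied couple M₀=19 kN·m at a=8/3 m (b=L-a=16/3):
  M_4 = M₀x/L  [x≤a] = 19·(8/5)/8 = 19/5 kN·m
Superposition: M = Σ M_i = 4749/125 kN·m ≈ 37.992000 kN·m

M(8/5) = 4749/125 kN·m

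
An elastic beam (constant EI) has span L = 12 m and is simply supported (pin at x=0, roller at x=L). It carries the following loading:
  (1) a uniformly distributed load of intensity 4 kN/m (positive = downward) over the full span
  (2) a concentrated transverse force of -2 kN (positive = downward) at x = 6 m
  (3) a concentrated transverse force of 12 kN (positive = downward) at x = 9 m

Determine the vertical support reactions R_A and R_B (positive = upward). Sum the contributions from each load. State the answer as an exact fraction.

R_A = 26 kN, R_B = 32 kN

Load 1 — uniform load w=4 kN/m over full span:
  R_A = wL/2 = 4·12/2 = 24 kN
  R_B = wL/2 = 4·12/2 = 24 kN
Load 2 — point force P=-2 kN at a=6 m (b=L-a=6):
  R_A = Pb/L = (-2)·6/12 = -1 kN
  R_B = Pa/L = (-2)·6/12 = -1 kN
Load 3 — point force P=12 kN at a=9 m (b=L-a=3):
  R_A = Pb/L = 12·3/12 = 3 kN
  R_B = Pa/L = 12·9/12 = 9 kN
Superposition: R_A = 26 kN, R_B = 32 kN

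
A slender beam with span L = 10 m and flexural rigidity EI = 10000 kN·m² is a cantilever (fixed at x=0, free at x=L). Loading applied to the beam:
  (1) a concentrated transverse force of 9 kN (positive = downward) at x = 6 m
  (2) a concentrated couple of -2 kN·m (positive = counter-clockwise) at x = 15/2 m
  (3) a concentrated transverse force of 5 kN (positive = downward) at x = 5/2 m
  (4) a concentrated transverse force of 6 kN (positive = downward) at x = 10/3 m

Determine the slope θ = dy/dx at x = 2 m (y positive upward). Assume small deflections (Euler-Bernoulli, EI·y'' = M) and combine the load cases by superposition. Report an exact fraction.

Load 1 — point force P=9 kN at a=6 m (b=L-a=4):
  θ_1 = -Px(2a-x)/(2EI)  [x≤a] = -9·2·(2·6-2)/(2·10000) = -9/1000 rad
Load 2 — applied couple M₀=-2 kN·m at a=15/2 m (b=L-a=5/2):
  θ_2 = M₀x/EI  [x≤a] = (-2)·2/10000 = -1/2500 rad
Load 3 — point force P=5 kN at a=5/2 m (b=L-a=15/2):
  θ_3 = -Px(2a-x)/(2EI)  [x≤a] = -5·2·(2·(5/2)-2)/(2·10000) = -3/2000 rad
Load 4 — point force P=6 kN at a=10/3 m (b=L-a=20/3):
  θ_4 = -Px(2a-x)/(2EI)  [x≤a] = -6·2·(2·(10/3)-2)/(2·10000) = -7/2500 rad
Superposition: θ = Σ θ_i = -137/10000 rad ≈ -0.013700 rad

θ(2) = -137/10000 rad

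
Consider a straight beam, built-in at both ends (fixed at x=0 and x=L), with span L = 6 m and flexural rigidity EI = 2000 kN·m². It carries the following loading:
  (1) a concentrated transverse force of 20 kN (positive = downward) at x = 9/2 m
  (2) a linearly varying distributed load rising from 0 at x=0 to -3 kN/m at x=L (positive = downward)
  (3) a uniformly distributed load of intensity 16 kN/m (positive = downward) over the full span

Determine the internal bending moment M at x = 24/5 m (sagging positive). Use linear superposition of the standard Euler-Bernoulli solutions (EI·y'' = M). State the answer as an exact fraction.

Load 1 — point force P=20 kN at a=9/2 m (b=L-a=3/2):
  M_1 = Pa²(a+3b)(L-x)/L³ - Pa²b/L²  [x>a] = 20·(9/2)²·((9/2)+3·(3/2))·(6-(24/5))/6³ - 20·(9/2)²·(3/2)/6² = 27/8 kN·m
Load 2 — triangular load w₀=-3 kN/m (0→w₀ over full span):
  M_2 = 3w₀Lx/20 - w₀L²/30 - w₀x³/(6L) = 3·(-3)·6·(24/5)/20 - (-3)·6²/30 - (-3)·(24/5)³/(6·6) = -18/125 kN·m
Load 3 — uniform load w=16 kN/m over full span:
  M_3 = wLx/2 - wL²/12 - wx²/2 = 16·6·(24/5)/2 - 16·6²/12 - 16·(24/5)²/2 = -48/25 kN·m
Superposition: M = Σ M_i = 1311/1000 kN·m ≈ 1.311000 kN·m

M(24/5) = 1311/1000 kN·m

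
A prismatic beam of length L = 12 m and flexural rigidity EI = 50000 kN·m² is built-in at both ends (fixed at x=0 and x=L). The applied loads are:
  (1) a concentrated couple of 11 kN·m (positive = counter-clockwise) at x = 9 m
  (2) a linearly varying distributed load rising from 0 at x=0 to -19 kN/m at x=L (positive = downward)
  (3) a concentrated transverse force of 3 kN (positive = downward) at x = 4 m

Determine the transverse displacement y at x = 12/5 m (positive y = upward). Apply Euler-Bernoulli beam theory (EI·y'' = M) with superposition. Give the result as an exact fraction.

Load 1 — applied couple M₀=11 kN·m at a=9 m (b=L-a=3):
  y_1 = (R_Ax³/6 - M_Ax²/2)/EI  [x≤a] with R_A=33/32, M_A=55/16 = ((33/32)·(12/5)³/6 - (55/16)·(12/5)²/2)/50000 = -1881/12500000 m
Load 2 — triangular load w₀=-19 kN/m (0→w₀ over full span):
  y_2 = -w₀x²(L-x)²(x+2L)/(120LEI) = -(-19)·(12/5)²·(12-(12/5))²·((12/5)+2·12)/(120·12·50000) = 180576/48828125 m
Load 3 — point force P=3 kN at a=4 m (b=L-a=8):
  y_3 = -Pb²x²(3aL-(3a+b)x)/(6L³EI)  [x≤a] = -3·8²·(12/5)²·(3·4·12-(3·4+8)·(12/5))/(6·12³·50000) = -16/78125 m
Superposition: y = Σ y_i = 5223307/1562500000 m ≈ 0.003343 m

y(12/5) = 5223307/1562500000 m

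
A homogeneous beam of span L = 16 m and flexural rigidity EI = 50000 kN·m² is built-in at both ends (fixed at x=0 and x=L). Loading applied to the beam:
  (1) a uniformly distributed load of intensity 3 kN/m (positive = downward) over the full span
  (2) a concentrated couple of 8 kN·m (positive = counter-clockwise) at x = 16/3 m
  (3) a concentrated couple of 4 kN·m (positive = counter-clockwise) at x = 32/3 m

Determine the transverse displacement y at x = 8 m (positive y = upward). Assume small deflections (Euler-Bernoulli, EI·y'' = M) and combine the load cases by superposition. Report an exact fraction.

Load 1 — uniform load w=3 kN/m over full span:
  y_1 = -wx²(L-x)²/(24EI) = -3·8²·(16-8)²/(24·50000) = -32/3125 m
Load 2 — applied couple M₀=8 kN·m at a=16/3 m (b=L-a=32/3):
  y_2 = (R_Ax³/6 - M_Ax²/2 - M₀(x-a)²/2)/EI  [x>a] with R_A=2/3, M_A=0 = ((2/3)·8³/6 - 0·8²/2 - 8·(8-(16/3))²/2)/50000 = 16/28125 m
Load 3 — applied couple M₀=4 kN·m at a=32/3 m (b=L-a=16/3):
  y_3 = (R_Ax³/6 - M_Ax²/2)/EI  [x≤a] with R_A=1/3, M_A=4/3 = ((1/3)·8³/6 - (4/3)·8²/2)/50000 = -8/28125 m
Superposition: y = Σ y_i = -56/5625 m ≈ -0.009956 m

y(8) = -56/5625 m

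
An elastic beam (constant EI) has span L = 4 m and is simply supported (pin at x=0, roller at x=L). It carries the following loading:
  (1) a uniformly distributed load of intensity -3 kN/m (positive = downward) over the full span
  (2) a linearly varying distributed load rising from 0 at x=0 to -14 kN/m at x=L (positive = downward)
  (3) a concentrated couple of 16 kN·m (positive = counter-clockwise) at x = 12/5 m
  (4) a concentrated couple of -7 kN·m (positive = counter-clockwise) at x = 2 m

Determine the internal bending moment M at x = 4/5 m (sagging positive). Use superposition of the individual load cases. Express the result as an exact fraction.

M(4/5) = -1151/125 kN·m

Load 1 — uniform load w=-3 kN/m over full span:
  M_1 = wx(L-x)/2 = (-3)·(4/5)·(4-(4/5))/2 = -96/25 kN·m
Load 2 — triangular load w₀=-14 kN/m (0→w₀ over full span):
  M_2 = w₀Lx/6 - w₀x³/(6L) = (-14)·4·(4/5)/6 - (-14)·(4/5)³/(6·4) = -896/125 kN·m
Load 3 — applied couple M₀=16 kN·m at a=12/5 m (b=L-a=8/5):
  M_3 = M₀x/L  [x≤a] = 16·(4/5)/4 = 16/5 kN·m
Load 4 — applied couple M₀=-7 kN·m at a=2 m (b=L-a=2):
  M_4 = M₀x/L  [x≤a] = (-7)·(4/5)/4 = -7/5 kN·m
Superposition: M = Σ M_i = -1151/125 kN·m ≈ -9.208000 kN·m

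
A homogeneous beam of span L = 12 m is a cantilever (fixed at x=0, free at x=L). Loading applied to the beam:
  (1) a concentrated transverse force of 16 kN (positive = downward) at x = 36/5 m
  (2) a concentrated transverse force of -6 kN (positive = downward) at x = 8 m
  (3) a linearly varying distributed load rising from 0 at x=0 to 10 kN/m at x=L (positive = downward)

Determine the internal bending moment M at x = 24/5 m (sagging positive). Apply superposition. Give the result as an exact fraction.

Load 1 — point force P=16 kN at a=36/5 m (b=L-a=24/5):
  M_1 = -P(a-x)  [x≤a] = -16·((36/5)-(24/5)) = -192/5 kN·m
Load 2 — point force P=-6 kN at a=8 m (b=L-a=4):
  M_2 = -P(a-x)  [x≤a] = -(-6)·(8-(24/5)) = 96/5 kN·m
Load 3 — triangular load w₀=10 kN/m (0→w₀ over full span):
  M_3 = w₀Lx/2 - w₀L²/3 - w₀x³/(6L) = 10·12·(24/5)/2 - 10·12²/3 - 10·(24/5)³/(6·12) = -5184/25 kN·m
Superposition: M = Σ M_i = -5664/25 kN·m ≈ -226.560000 kN·m

M(24/5) = -5664/25 kN·m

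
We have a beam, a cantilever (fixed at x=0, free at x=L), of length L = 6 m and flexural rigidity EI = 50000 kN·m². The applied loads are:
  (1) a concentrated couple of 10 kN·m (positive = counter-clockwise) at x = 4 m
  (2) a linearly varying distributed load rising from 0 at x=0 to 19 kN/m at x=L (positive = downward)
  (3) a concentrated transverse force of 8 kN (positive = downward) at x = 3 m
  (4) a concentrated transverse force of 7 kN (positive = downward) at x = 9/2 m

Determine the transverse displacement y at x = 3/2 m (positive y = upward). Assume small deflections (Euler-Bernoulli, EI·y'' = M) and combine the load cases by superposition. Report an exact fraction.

Load 1 — applied couple M₀=10 kN·m at a=4 m (b=L-a=2):
  y_1 = M₀x²/(2EI)  [x≤a] = 10·(3/2)²/(2·50000) = 9/40000 m
Load 2 — triangular load w₀=19 kN/m (0→w₀ over full span):
  y_2 = (w₀Lx³/12-w₀L²x²/6-w₀x⁵/(120L))/EI = (19·6·(3/2)³/12-19·6²·(3/2)²/6-19·(3/2)⁵/(120·6))/50000 = -575073/128000000 m
Load 3 — point force P=8 kN at a=3 m (b=L-a=3):
  y_3 = -Px²(3a-x)/(6EI)  [x≤a] = -8·(3/2)²·(3·3-(3/2))/(6·50000) = -9/20000 m
Load 4 — point force P=7 kN at a=9/2 m (b=L-a=3/2):
  y_4 = -Px²(3a-x)/(6EI)  [x≤a] = -7·(3/2)²·(3·(9/2)-(3/2))/(6·50000) = -63/100000 m
Superposition: y = Σ y_i = -684513/128000000 m ≈ -0.005348 m

y(3/2) = -684513/128000000 m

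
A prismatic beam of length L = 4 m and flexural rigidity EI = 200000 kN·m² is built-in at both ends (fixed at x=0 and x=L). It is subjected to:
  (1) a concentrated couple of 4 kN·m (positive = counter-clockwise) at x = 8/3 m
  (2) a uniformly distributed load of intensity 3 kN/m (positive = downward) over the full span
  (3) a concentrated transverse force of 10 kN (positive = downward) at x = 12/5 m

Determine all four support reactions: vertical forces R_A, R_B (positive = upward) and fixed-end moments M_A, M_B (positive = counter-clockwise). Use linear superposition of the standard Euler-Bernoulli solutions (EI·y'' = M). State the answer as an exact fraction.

R_A = 814/75 kN, M_A = 688/75 kN·m, R_B = 836/75 kN, M_B = -244/25 kN·m

Load 1 — applied couple M₀=4 kN·m at a=8/3 m (b=L-a=4/3):
  R_A = 6M₀ab/L³ = 6·4·(8/3)·(4/3)/4³ = 4/3 kN
  M_A = M₀b(2a-b)/L² = 4·(4/3)·(2·(8/3)-(4/3))/4² = 4/3 kN·m
  R_B = -6M₀ab/L³ = -6·4·(8/3)·(4/3)/4³ = -4/3 kN
  M_B = M₀a(2b-a)/L² = 4·(8/3)·(2·(4/3)-(8/3))/4² = 0 kN·m
Load 2 — uniform load w=3 kN/m over full span:
  R_A = wL/2 = 3·4/2 = 6 kN
  M_A = wL²/12 = 3·4²/12 = 4 kN·m
  R_B = wL/2 = 3·4/2 = 6 kN
  M_B = -wL²/12 = -3·4²/12 = -4 kN·m
Load 3 — point force P=10 kN at a=12/5 m (b=L-a=8/5):
  R_A = Pb²(3a+b)/L³ = 10·(8/5)²·(3·(12/5)+(8/5))/4³ = 88/25 kN
  M_A = Pab²/L² = 10·(12/5)·(8/5)²/4² = 96/25 kN·m
  R_B = Pa²(a+3b)/L³ = 10·(12/5)²·((12/5)+3·(8/5))/4³ = 162/25 kN
  M_B = -Pa²b/L² = -10·(12/5)²·(8/5)/4² = -144/25 kN·m
Superposition: R_A = 814/75 kN, M_A = 688/75 kN·m, R_B = 836/75 kN, M_B = -244/25 kN·m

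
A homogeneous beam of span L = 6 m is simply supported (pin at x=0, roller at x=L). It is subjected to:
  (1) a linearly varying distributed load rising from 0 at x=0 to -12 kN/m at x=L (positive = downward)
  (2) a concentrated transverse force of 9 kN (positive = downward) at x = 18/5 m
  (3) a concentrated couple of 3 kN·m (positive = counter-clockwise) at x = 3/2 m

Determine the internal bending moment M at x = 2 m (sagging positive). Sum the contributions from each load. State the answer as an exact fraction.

Load 1 — triangular load w₀=-12 kN/m (0→w₀ over full span):
  M_1 = w₀Lx/6 - w₀x³/(6L) = (-12)·6·2/6 - (-12)·2³/(6·6) = -64/3 kN·m
Load 2 — point force P=9 kN at a=18/5 m (b=L-a=12/5):
  M_2 = Pbx/L  [x≤a] = 9·(12/5)·2/6 = 36/5 kN·m
Load 3 — applied couple M₀=3 kN·m at a=3/2 m (b=L-a=9/2):
  M_3 = M₀x/L - M₀  [x>a] = 3·2/6 - 3 = -2 kN·m
Superposition: M = Σ M_i = -242/15 kN·m ≈ -16.133333 kN·m

M(2) = -242/15 kN·m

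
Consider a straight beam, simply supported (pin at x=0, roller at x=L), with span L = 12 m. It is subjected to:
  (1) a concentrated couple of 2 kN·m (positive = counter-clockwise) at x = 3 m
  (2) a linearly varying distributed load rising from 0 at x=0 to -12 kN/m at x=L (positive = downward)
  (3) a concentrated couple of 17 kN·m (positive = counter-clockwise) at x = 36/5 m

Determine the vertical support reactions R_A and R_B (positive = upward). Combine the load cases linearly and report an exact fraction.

R_A = -269/12 kN, R_B = -595/12 kN

Load 1 — applied couple M₀=2 kN·m at a=3 m (b=L-a=9):
  R_A = M₀/L = 2/12 = 1/6 kN
  R_B = -M₀/L = -2/12 = -1/6 kN
Load 2 — triangular load w₀=-12 kN/m (0→w₀ over full span):
  R_A = w₀L/6 = (-12)·12/6 = -24 kN
  R_B = w₀L/3 = (-12)·12/3 = -48 kN
Load 3 — applied couple M₀=17 kN·m at a=36/5 m (b=L-a=24/5):
  R_A = M₀/L = 17/12 kN
  R_B = -M₀/L = -17/12 kN
Superposition: R_A = -269/12 kN, R_B = -595/12 kN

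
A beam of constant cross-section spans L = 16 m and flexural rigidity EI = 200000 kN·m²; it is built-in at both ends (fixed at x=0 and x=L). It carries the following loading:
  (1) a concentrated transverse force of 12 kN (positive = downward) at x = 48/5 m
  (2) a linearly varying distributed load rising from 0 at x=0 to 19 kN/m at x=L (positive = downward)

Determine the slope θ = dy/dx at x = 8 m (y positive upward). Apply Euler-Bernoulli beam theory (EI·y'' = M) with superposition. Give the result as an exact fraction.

θ(8) = -619/2343750 rad

Load 1 — point force P=12 kN at a=48/5 m (b=L-a=32/5):
  θ_1 = -Pb²x(2aL-(3a+b)x)/(2L³EI)  [x≤a] = -12·(32/5)²·8·(2·(48/5)·16-(3·(48/5)+(32/5))·8)/(2·16³·200000) = -24/390625 rad
Load 2 — triangular load w₀=19 kN/m (0→w₀ over full span):
  θ_2 = -w₀(2x(L-x)(L-2x)(x+2L)+x²(L-x)²)/(120LEI) = -19·(2·8·(16-8)·(16-2·8)·(8+2·16)+8²·(16-8)²)/(120·16·200000) = -19/93750 rad
Superposition: θ = Σ θ_i = -619/2343750 rad ≈ -0.000264 rad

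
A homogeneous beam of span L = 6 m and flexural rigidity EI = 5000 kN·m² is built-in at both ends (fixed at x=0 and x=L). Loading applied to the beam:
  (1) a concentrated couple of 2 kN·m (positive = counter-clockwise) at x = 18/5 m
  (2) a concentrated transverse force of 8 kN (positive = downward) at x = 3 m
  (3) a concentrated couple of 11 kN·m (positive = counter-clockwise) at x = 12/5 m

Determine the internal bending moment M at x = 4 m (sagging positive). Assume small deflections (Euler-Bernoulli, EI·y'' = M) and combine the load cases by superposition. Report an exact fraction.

Load 1 — applied couple M₀=2 kN·m at a=18/5 m (b=L-a=12/5):
  M_1 = R_Ax - M_A - M₀  [x>a] with R_A=12/25, M_A=16/25 = (12/25)·4 - (16/25) - 2 = -18/25 kN·m
Load 2 — point force P=8 kN at a=3 m (b=L-a=3):
  M_2 = Pa²(a+3b)(L-x)/L³ - Pa²b/L²  [x>a] = 8·3²·(3+3·3)·(6-4)/6³ - 8·3²·3/6² = 2 kN·m
Load 3 — applied couple M₀=11 kN·m at a=12/5 m (b=L-a=18/5):
  M_3 = R_Ax - M_A - M₀  [x>a] with R_A=66/25, M_A=33/25 = (66/25)·4 - (33/25) - 11 = -44/25 kN·m
Superposition: M = Σ M_i = -12/25 kN·m ≈ -0.480000 kN·m

M(4) = -12/25 kN·m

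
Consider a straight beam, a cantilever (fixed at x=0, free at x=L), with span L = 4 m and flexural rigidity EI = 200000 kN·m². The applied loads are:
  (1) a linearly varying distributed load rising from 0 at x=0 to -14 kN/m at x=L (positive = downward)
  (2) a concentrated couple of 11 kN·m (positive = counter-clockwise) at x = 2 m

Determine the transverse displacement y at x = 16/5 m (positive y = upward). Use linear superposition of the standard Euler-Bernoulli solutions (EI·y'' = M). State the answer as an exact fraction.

y(16/5) = 6739751/4687500000 m

Load 1 — triangular load w₀=-14 kN/m (0→w₀ over full span):
  y_1 = (w₀Lx³/12-w₀L²x²/6-w₀x⁵/(120L))/EI = ((-14)·4·(16/5)³/12-(-14)·4²·(16/5)²/6-(-14)·(16/5)⁵/(120·4))/200000 = 175168/146484375 m
Load 2 — applied couple M₀=11 kN·m at a=2 m (b=L-a=2):
  y_2 = M₀a(2x-a)/(2EI)  [x>a] = 11·2·(2·(16/5)-2)/(2·200000) = 121/500000 m
Superposition: y = Σ y_i = 6739751/4687500000 m ≈ 0.001438 m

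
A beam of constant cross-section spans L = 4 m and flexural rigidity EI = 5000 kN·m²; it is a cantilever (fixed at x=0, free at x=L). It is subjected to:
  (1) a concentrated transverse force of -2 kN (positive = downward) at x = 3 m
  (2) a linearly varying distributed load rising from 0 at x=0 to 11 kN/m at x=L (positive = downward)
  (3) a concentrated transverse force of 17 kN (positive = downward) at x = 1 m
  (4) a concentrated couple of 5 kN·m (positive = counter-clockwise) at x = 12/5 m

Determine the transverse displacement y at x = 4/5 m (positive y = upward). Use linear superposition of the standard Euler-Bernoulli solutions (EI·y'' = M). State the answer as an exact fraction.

Load 1 — point force P=-2 kN at a=3 m (b=L-a=1):
  y_1 = -Px²(3a-x)/(6EI)  [x≤a] = -(-2)·(4/5)²·(3·3-(4/5))/(6·5000) = 82/234375 m
Load 2 — triangular load w₀=11 kN/m (0→w₀ over full span):
  y_2 = (w₀Lx³/12-w₀L²x²/6-w₀x⁵/(120L))/EI = (11·4·(4/5)³/12-11·4²·(4/5)²/6-11·(4/5)⁵/(120·4))/5000 = -99044/29296875 m
Load 3 — point force P=17 kN at a=1 m (b=L-a=3):
  y_3 = -Px²(3a-x)/(6EI)  [x≤a] = -17·(4/5)²·(3·1-(4/5))/(6·5000) = -187/234375 m
Load 4 — applied couple M₀=5 kN·m at a=12/5 m (b=L-a=8/5):
  y_4 = M₀x²/(2EI)  [x≤a] = 5·(4/5)²/(2·5000) = 1/3125 m
Superposition: y = Σ y_i = -102794/29296875 m ≈ -0.003509 m

y(4/5) = -102794/29296875 m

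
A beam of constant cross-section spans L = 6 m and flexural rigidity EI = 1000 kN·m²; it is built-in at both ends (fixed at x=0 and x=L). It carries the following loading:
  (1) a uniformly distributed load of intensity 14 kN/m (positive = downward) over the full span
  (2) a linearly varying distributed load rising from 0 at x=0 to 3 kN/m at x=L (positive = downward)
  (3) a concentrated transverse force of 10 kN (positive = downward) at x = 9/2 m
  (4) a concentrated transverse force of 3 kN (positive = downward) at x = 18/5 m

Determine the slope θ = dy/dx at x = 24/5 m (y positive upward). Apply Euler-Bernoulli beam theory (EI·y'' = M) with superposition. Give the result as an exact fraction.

Load 1 — uniform load w=14 kN/m over full span:
  θ_1 = -wx(L-x)(L-2x)/(12EI) = -14·(24/5)·(6-(24/5))·(6-2·(24/5))/(12·1000) = 378/15625 rad
Load 2 — triangular load w₀=3 kN/m (0→w₀ over full span):
  θ_2 = -w₀(2x(L-x)(L-2x)(x+2L)+x²(L-x)²)/(120LEI) = -3·(2·(24/5)·(6-(24/5))·(6-2·(24/5))·((24/5)+2·6)+(24/5)²·(6-(24/5))²)/(120·6·1000) = 216/78125 rad
Load 3 — point force P=10 kN at a=9/2 m (b=L-a=3/2):
  θ_3 = Pa²(L-x)(2bL-(3b+a)(L-x))/(2L³EI)  [x>a] = 10·(9/2)²·(6-(24/5))·(2·(3/2)·6-(3·(3/2)+(9/2))·(6-(24/5)))/(2·6³·1000) = 81/20000 rad
Load 4 — point force P=3 kN at a=18/5 m (b=L-a=12/5):
  θ_4 = Pa²(L-x)(2bL-(3b+a)(L-x))/(2L³EI)  [x>a] = 3·(18/5)²·(6-(24/5))·(2·(12/5)·6-(3·(12/5)+(18/5))·(6-(24/5)))/(2·6³·1000) = 2673/1562500 rad
Superposition: θ = Σ θ_i = 408969/12500000 rad ≈ 0.032718 rad

θ(24/5) = 408969/12500000 rad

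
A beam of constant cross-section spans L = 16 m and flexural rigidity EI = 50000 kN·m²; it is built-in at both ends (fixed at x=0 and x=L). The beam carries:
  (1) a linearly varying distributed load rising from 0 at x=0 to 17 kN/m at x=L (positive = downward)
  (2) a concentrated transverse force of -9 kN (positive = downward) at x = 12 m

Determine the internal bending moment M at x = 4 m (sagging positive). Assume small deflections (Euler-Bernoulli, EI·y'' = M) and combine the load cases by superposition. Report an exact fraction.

Load 1 — triangular load w₀=17 kN/m (0→w₀ over full span):
  M_1 = 3w₀Lx/20 - w₀L²/30 - w₀x³/(6L) = 3·17·16·4/20 - 17·16²/30 - 17·4³/(6·16) = 34/5 kN·m
Load 2 — point force P=-9 kN at a=12 m (b=L-a=4):
  M_2 = Pb²(3a+b)x/L³ - Pab²/L²  [x≤a] = (-9)·4²·(3·12+4)·4/16³ - (-9)·12·4²/16² = 9/8 kN·m
Superposition: M = Σ M_i = 317/40 kN·m ≈ 7.925000 kN·m

M(4) = 317/40 kN·m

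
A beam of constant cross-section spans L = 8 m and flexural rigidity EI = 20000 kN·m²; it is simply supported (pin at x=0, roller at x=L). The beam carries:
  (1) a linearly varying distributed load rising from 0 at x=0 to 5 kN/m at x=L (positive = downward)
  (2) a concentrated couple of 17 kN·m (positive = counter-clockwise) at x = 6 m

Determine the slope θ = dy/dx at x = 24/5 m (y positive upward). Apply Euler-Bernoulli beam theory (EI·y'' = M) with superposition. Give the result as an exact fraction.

Load 1 — triangular load w₀=5 kN/m (0→w₀ over full span):
  θ_1 = -w₀(7L⁴-30L²x²+15x⁴)/(360LEI) = -5·(7·8⁴-30·8²·(24/5)²+15·(24/5)⁴)/(360·8·20000) = 464/703125 rad
Load 2 — applied couple M₀=17 kN·m at a=6 m (b=L-a=2):
  θ_2 = (M₀x²/(2L)+C₁)/EI  [x≤a] with C₁=M₀(3b²-L²)/(6L)=-221/12 = (17·(24/5)²/(2·8)+(-221/12))/20000 = 1819/6000000 rad
Superposition: θ = Σ θ_i = 86677/90000000 rad ≈ 0.000963 rad

θ(24/5) = 86677/90000000 rad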